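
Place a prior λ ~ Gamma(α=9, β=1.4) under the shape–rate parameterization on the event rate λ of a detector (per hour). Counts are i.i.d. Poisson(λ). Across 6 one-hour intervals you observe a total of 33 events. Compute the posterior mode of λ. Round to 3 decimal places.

Σxᵢ = 33, n = 6.
Posterior ∝ λ^8e^(−1.4λ) · λ^33e^(−6λ) = λ^41e^(−7.4λ), i.e. Gamma(shape=42, rate=7.4).
The mode of a Gamma(a, b) with a ≥ 1 (shape–rate) is (a−1)/b = 41/7.4 ≈ 5.541.

λ̂_MAP = 5.541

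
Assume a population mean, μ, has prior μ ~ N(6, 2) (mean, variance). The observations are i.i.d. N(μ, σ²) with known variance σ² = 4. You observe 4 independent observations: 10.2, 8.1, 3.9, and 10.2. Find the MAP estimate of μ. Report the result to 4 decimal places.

n = 4; x̄ = (10.2 + 8.1 + 3.9 + 10.2)/4 = 32.4/4 = 8.1.
For a Normal prior and Normal likelihood with known variance, the posterior is Normal; its mode equals its mean, the precision-weighted average.
Prior precision 1/σ₀² = 1/2 = 0.5; data precision n/σ² = 4/4 = 1.
μ̂ = (0.5·6 + 1·8.1) / (0.5 + 1) = 11.1/1.5 = 7.4000.

μ̂_MAP = 7.4000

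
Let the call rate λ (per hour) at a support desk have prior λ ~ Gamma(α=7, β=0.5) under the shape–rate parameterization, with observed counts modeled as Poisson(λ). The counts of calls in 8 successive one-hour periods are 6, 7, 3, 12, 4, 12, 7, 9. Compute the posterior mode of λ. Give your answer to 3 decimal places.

Σxᵢ = 6+7+3+12+4+12+7+9 = 60, with n = 8.
Posterior ∝ λ^6e^(−0.5λ) · λ^60e^(−8λ) = λ^66e^(−8.5λ), i.e. Gamma(shape=67, rate=8.5).
The mode of a Gamma(a, b) with a ≥ 1 (shape–rate) is (a−1)/b = 66/8.5 ≈ 7.765.

λ̂_MAP = 7.765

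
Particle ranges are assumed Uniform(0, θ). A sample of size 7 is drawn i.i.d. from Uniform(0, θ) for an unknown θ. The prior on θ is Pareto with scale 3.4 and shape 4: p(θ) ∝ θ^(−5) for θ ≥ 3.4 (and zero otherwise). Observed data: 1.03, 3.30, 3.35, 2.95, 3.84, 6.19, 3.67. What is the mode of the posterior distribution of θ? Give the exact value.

The Uniform(0, θ) likelihood is θ^(−n) for θ ≥ max(xᵢ), zero otherwise. Here max(xᵢ) = 6.19.
Posterior ∝ θ^(−5) · θ^(−7) = θ^(−12) on θ ≥ max(3.4, 6.19) = 6.19.
This density is strictly decreasing in θ, so the posterior mode lies at the lower boundary of the support.

θ̂_MAP = 6.19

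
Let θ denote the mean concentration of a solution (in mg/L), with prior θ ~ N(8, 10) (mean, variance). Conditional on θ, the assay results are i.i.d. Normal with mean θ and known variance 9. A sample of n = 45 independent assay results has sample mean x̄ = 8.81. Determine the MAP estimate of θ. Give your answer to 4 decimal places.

n = 45, x̄ = 8.81.
For a Normal prior and Normal likelihood with known variance, the posterior is Normal; its mode equals its mean, the precision-weighted average.
Prior precision 1/σ₀² = 1/10 = 0.1; data precision n/σ² = 45/9 = 5.
θ̂ = (0.1·8 + 5·8.81) / (0.1 + 5) = 44.85/5.1 = 299/34 ≈ 8.7941.

θ̂_MAP = 8.7941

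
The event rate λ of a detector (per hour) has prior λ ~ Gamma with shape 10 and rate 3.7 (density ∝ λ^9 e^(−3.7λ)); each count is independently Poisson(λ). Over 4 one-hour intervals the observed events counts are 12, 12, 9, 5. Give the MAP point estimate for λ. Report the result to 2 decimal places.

λ̂_MAP = 6.10

Σxᵢ = 12+12+9+5 = 38, with n = 4.
Posterior ∝ λ^9e^(−3.7λ) · λ^38e^(−4λ) = λ^47e^(−7.7λ), i.e. Gamma(shape=48, rate=7.7).
The mode of a Gamma(a, b) with a ≥ 1 (shape–rate) is (a−1)/b = 47/7.7 ≈ 6.10.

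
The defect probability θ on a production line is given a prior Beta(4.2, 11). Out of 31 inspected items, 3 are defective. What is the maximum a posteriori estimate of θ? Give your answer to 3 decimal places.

θ̂_MAP = 0.140

Prior: Beta(4.2, 11).
Data: 3 successes in 31 trials. The binomial likelihood contributes θ^3(1−θ)^28, so the posterior is Beta(4.2+3, 11+28) = Beta(7.2, 39).
For Beta(a, b) with a, b > 1 the mode is (a−1)/(a+b−2) = 6.2/44.2 ≈ 0.140.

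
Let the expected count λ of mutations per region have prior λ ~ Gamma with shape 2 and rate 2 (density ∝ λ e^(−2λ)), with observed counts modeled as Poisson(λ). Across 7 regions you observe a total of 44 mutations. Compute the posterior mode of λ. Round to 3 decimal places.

λ̂_MAP = 5.000

Σxᵢ = 44, n = 7.
Posterior ∝ λe^(−2λ) · λ^44e^(−7λ) = λ^45e^(−9λ), i.e. Gamma(shape=46, rate=9).
The mode of a Gamma(a, b) with a ≥ 1 (shape–rate) is (a−1)/b = 45/9 ≈ 5.000.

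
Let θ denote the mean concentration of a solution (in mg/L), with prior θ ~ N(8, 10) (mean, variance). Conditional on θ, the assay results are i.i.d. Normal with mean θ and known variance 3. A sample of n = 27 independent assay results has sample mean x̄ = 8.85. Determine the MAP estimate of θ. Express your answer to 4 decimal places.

θ̂_MAP = 8.8407

n = 27, x̄ = 8.85.
For a Normal prior and Normal likelihood with known variance, the posterior is Normal; its mode equals its mean, the precision-weighted average.
Prior precision 1/σ₀² = 1/10 = 0.1; data precision n/σ² = 27/3 = 9.
θ̂ = (0.1·8 + 9·8.85) / (0.1 + 9) = 80.45/9.1 = 1609/182 ≈ 8.8407.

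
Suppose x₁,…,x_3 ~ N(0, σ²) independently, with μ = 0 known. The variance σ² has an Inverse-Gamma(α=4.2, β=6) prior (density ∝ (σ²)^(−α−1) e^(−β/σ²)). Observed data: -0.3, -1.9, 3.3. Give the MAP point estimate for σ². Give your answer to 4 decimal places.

Sum of squared deviations about the known mean: SS = (-0.3−0)² + (-1.9−0)² + (3.3−0)² = 14.59.
The Normal likelihood contributes (σ²)^(−n/2) exp(−SS/(2σ²)), so the posterior is Inverse-Gamma(α + n/2, β + SS/2) = Inverse-Gamma(5.7, 13.295).
The mode of Inverse-Gamma(a, b) is b/(a+1) = 13.295/6.7 ≈ 1.9843.

σ̂²_MAP = 1.9843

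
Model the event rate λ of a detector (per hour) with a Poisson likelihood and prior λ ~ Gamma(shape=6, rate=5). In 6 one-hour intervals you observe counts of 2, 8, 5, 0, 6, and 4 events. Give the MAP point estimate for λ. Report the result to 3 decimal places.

λ̂_MAP = 2.727

Σxᵢ = 2+8+5+0+6+4 = 25, with n = 6.
Posterior ∝ λ^5e^(−5λ) · λ^25e^(−6λ) = λ^30e^(−11λ), i.e. Gamma(shape=31, rate=11).
The mode of a Gamma(a, b) with a ≥ 1 (shape–rate) is (a−1)/b = 30/11 ≈ 2.727.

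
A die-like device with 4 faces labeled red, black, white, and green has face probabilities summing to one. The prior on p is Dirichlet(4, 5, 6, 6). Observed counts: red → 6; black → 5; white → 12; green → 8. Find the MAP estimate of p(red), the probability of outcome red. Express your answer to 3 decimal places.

MAP estimate of p(red) = 0.188

The posterior is Dirichlet(αᵢ + nᵢ) = Dirichlet(10, 10, 18, 14).
For a Dirichlet(a₁,…,a_K) with all aᵢ > 1, the mode has j-th component (aⱼ − 1)/(Σaᵢ − K).
Here Σaᵢ = 52 and K = 4, so p(red) = (10 − 1)/(52 − 4) = 9/48 ≈ 0.188.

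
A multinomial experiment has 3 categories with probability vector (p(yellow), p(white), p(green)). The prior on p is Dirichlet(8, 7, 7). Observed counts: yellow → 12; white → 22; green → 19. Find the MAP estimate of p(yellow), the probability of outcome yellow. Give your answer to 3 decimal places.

The posterior is Dirichlet(αᵢ + nᵢ) = Dirichlet(20, 29, 26).
For a Dirichlet(a₁,…,a_K) with all aᵢ > 1, the mode has j-th component (aⱼ − 1)/(Σaᵢ − K).
Here Σaᵢ = 75 and K = 3, so p(yellow) = (20 − 1)/(75 − 3) = 19/72 ≈ 0.264.

MAP estimate of p(yellow) = 0.264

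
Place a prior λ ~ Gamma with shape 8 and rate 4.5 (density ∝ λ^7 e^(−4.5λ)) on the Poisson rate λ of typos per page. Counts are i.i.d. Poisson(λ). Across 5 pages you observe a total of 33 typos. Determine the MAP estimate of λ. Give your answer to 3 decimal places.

λ̂_MAP = 4.211

Σxᵢ = 33, n = 5.
Posterior ∝ λ^7e^(−4.5λ) · λ^33e^(−5λ) = λ^40e^(−9.5λ), i.e. Gamma(shape=41, rate=9.5).
The mode of a Gamma(a, b) with a ≥ 1 (shape–rate) is (a−1)/b = 40/9.5 ≈ 4.211.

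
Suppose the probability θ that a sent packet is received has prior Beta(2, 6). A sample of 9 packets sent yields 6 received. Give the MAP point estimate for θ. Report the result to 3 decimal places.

Prior: Beta(2, 6).
Data: 6 successes in 9 trials. The binomial likelihood contributes θ^6(1−θ)^3, so the posterior is Beta(2+6, 6+3) = Beta(8, 9).
For Beta(a, b) with a, b > 1 the mode is (a−1)/(a+b−2) = 7/15 ≈ 0.467.

θ̂_MAP = 0.467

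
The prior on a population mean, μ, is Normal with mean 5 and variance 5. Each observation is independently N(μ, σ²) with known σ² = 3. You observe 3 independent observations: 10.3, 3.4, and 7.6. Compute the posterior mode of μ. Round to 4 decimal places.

n = 3; x̄ = (10.3 + 3.4 + 7.6)/3 = 21.3/3 = 7.1.
For a Normal prior and Normal likelihood with known variance, the posterior is Normal; its mode equals its mean, the precision-weighted average.
Prior precision 1/σ₀² = 1/5 = 0.2; data precision n/σ² = 3/3 = 1.
μ̂ = (0.2·5 + 1·7.1) / (0.2 + 1) = 8.1/1.2 = 6.7500.

μ̂_MAP = 6.7500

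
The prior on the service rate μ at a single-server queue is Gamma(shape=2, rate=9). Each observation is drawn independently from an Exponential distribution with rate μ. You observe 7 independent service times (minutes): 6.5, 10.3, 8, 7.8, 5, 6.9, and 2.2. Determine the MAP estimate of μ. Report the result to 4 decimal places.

μ̂_MAP = 0.1436

The Exponential(rate=μ) likelihood is ∝ μ^n e^(−μΣtᵢ). Here n = 7 and Σtᵢ = 6.5 + 10.3 + 8 + 7.8 + 5 + 6.9 + 2.2 = 46.7.
Posterior ∝ μe^(−9μ) · μ^7e^(−46.7μ) = μ^8e^(−55.7μ), i.e. Gamma(9, 55.7).
Mode = (a−1)/b = 8/55.7 ≈ 0.1436.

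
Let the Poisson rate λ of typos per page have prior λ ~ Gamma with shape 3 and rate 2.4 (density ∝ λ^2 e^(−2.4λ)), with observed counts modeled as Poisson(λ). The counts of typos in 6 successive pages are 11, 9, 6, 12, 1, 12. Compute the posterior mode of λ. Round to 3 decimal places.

Σxᵢ = 11+9+6+12+1+12 = 51, with n = 6.
Posterior ∝ λ^2e^(−2.4λ) · λ^51e^(−6λ) = λ^53e^(−8.4λ), i.e. Gamma(shape=54, rate=8.4).
The mode of a Gamma(a, b) with a ≥ 1 (shape–rate) is (a−1)/b = 53/8.4 ≈ 6.310.

λ̂_MAP = 6.310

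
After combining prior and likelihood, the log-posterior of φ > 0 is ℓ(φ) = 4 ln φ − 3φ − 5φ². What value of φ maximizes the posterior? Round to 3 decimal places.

ℓ'(φ) = 4/φ − 3 − 10φ. Setting this to zero and multiplying by φ: 10φ² + 3φ − 4 = 0.
φ = (−3 + √(3² + 4·10·4)) / (2·10) = (−3 + √169) / 20 = (−3 + 13)/20 = 1/2.
ℓ''(φ) = −4/φ² − 10 < 0, confirming a maximum.

φ̂_MAP = 0.500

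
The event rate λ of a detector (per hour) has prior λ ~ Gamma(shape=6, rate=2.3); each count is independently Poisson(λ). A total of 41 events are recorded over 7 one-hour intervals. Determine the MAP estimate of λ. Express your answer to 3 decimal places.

Σxᵢ = 41, n = 7.
Posterior ∝ λ^5e^(−2.3λ) · λ^41e^(−7λ) = λ^46e^(−9.3λ), i.e. Gamma(shape=47, rate=9.3).
The mode of a Gamma(a, b) with a ≥ 1 (shape–rate) is (a−1)/b = 46/9.3 ≈ 4.946.

λ̂_MAP = 4.946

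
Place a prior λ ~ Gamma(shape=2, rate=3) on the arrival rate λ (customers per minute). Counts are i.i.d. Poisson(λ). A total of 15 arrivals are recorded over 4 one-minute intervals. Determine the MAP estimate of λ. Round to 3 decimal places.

Σxᵢ = 15, n = 4.
Posterior ∝ λe^(−3λ) · λ^15e^(−4λ) = λ^16e^(−7λ), i.e. Gamma(shape=17, rate=7).
The mode of a Gamma(a, b) with a ≥ 1 (shape–rate) is (a−1)/b = 16/7 ≈ 2.286.

λ̂_MAP = 2.286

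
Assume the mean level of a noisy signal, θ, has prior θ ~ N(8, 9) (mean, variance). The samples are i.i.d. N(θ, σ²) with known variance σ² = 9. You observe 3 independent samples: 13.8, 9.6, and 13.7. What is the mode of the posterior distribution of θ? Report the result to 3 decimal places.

θ̂_MAP = 11.275

n = 3; x̄ = (13.8 + 9.6 + 13.7)/3 = 37.1/3 = 371/30 ≈ 12.3667.
For a Normal prior and Normal likelihood with known variance, the posterior is Normal; its mode equals its mean, the precision-weighted average.
Prior precision 1/σ₀² = 1/9; data precision n/σ² = 3/9 = 1/3.
θ̂ = ((1/9)·8 + (1/3)·(371/30)) / (1/9 + 1/3) = (451/90)/(4/9) = 11.275.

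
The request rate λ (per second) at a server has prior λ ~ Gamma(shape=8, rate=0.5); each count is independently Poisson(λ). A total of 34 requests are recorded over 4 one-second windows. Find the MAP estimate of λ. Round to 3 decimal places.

λ̂_MAP = 9.111

Σxᵢ = 34, n = 4.
Posterior ∝ λ^7e^(−0.5λ) · λ^34e^(−4λ) = λ^41e^(−4.5λ), i.e. Gamma(shape=42, rate=4.5).
The mode of a Gamma(a, b) with a ≥ 1 (shape–rate) is (a−1)/b = 41/4.5 ≈ 9.111.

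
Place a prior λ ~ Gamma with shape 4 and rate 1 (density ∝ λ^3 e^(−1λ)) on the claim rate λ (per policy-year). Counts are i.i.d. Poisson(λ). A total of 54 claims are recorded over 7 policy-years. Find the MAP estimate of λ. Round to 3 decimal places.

λ̂_MAP = 7.125

Σxᵢ = 54, n = 7.
Posterior ∝ λ^3e^(−1λ) · λ^54e^(−7λ) = λ^57e^(−8λ), i.e. Gamma(shape=58, rate=8).
The mode of a Gamma(a, b) with a ≥ 1 (shape–rate) is (a−1)/b = 57/8 ≈ 7.125.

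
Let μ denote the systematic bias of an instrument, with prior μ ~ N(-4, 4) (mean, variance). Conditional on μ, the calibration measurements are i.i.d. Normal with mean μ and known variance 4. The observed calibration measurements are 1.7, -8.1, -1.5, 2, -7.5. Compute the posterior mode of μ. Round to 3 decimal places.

n = 5; x̄ = (1.7 + (-8.1) + (-1.5) + 2 + (-7.5))/5 = -13.4/5 = -2.68.
For a Normal prior and Normal likelihood with known variance, the posterior is Normal; its mode equals its mean, the precision-weighted average.
Prior precision 1/σ₀² = 1/4 = 0.25; data precision n/σ² = 5/4 = 1.25.
μ̂ = (0.25·(-4) + 1.25·(-2.68)) / (0.25 + 1.25) = (-4.35)/1.5 = -2.900.

μ̂_MAP = -2.900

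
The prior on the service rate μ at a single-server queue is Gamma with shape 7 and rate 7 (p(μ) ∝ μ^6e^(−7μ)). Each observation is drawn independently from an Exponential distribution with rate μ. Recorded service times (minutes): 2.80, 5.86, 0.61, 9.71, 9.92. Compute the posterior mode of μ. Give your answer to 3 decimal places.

The Exponential(rate=μ) likelihood is ∝ μ^n e^(−μΣtᵢ). Here n = 5 and Σtᵢ = 2.80 + 5.86 + 0.61 + 9.71 + 9.92 = 28.90.
Posterior ∝ μ^6e^(−7μ) · μ^5e^(−28.90μ) = μ^11e^(−35.90μ), i.e. Gamma(12, 35.90).
Mode = (a−1)/b = 11/35.90 ≈ 0.306.

μ̂_MAP = 0.306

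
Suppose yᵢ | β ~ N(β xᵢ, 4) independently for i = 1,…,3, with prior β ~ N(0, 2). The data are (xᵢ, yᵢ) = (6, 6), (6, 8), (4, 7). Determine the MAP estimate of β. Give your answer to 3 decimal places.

log p(β | y) = −Σ(yᵢ − βxᵢ)²/(2·4) − β²/(2·2) + const.
Setting the derivative to zero: Σxᵢ(yᵢ − βxᵢ)/4 − β/2 = 0, so β = Σxᵢyᵢ / (Σxᵢ² + σ²/τ²).
Σxᵢyᵢ = 6·6 + 6·8 + 4·7 = 112; Σxᵢ² = 88; σ²/τ² = 2.
β̂_MAP = 112 / (88 + 2) = 112/90 ≈ 1.244.

β̂_MAP = 1.244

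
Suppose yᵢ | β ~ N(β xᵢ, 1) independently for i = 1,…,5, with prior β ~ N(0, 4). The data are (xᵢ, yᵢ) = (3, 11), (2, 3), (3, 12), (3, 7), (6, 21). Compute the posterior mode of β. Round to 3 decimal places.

log p(β | y) = −Σ(yᵢ − βxᵢ)²/(2·1) − β²/(2·4) + const.
Setting the derivative to zero: Σxᵢ(yᵢ − βxᵢ)/1 − β/4 = 0, so β = Σxᵢyᵢ / (Σxᵢ² + σ²/τ²).
Σxᵢyᵢ = 3·11 + 2·3 + 3·12 + 3·7 + 6·21 = 222; Σxᵢ² = 67; σ²/τ² = 0.25.
β̂_MAP = 222 / (67 + 0.25) = 222/67.25 ≈ 3.301.

β̂_MAP = 3.301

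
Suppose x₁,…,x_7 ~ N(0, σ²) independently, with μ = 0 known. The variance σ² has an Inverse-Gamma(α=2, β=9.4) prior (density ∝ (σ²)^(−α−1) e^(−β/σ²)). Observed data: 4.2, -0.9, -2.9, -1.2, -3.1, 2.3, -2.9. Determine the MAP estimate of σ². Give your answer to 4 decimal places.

σ̂²_MAP = 5.4162

Sum of squared deviations about the known mean: SS = (4.2−0)² + (-0.9−0)² + (-2.9−0)² + (-1.2−0)² + (-3.1−0)² + (2.3−0)² + (-2.9−0)² = 51.61.
The Normal likelihood contributes (σ²)^(−n/2) exp(−SS/(2σ²)), so the posterior is Inverse-Gamma(α + n/2, β + SS/2) = Inverse-Gamma(5.5, 35.205).
The mode of Inverse-Gamma(a, b) is b/(a+1) = 35.205/6.5 ≈ 5.4162.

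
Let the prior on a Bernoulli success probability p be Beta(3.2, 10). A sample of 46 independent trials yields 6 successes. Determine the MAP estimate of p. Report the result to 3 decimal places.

Prior: Beta(3.2, 10).
Data: 6 successes in 46 trials. The binomial likelihood contributes p^6(1−p)^40, so the posterior is Beta(3.2+6, 10+40) = Beta(9.2, 50).
For Beta(a, b) with a, b > 1 the mode is (a−1)/(a+b−2) = 8.2/57.2 ≈ 0.143.

p̂_MAP = 0.143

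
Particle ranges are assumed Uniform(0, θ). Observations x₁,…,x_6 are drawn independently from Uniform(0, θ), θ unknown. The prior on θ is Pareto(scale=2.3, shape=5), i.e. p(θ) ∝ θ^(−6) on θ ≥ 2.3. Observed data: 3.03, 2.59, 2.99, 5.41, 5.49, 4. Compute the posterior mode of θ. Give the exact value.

The Uniform(0, θ) likelihood is θ^(−n) for θ ≥ max(xᵢ), zero otherwise. Here max(xᵢ) = 5.49.
Posterior ∝ θ^(−6) · θ^(−6) = θ^(−12) on θ ≥ max(2.3, 5.49) = 5.49.
This density is strictly decreasing in θ, so the posterior mode lies at the lower boundary of the support.

θ̂_MAP = 5.49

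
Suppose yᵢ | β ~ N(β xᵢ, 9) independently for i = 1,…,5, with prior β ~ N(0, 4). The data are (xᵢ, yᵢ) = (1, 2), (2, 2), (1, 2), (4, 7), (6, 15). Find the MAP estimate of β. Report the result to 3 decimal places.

β̂_MAP = 2.091

log p(β | y) = −Σ(yᵢ − βxᵢ)²/(2·9) − β²/(2·4) + const.
Setting the derivative to zero: Σxᵢ(yᵢ − βxᵢ)/9 − β/4 = 0, so β = Σxᵢyᵢ / (Σxᵢ² + σ²/τ²).
Σxᵢyᵢ = 1·2 + 2·2 + 1·2 + 4·7 + 6·15 = 126; Σxᵢ² = 58; σ²/τ² = 2.25.
β̂_MAP = 126 / (58 + 2.25) = 126/60.25 ≈ 2.091.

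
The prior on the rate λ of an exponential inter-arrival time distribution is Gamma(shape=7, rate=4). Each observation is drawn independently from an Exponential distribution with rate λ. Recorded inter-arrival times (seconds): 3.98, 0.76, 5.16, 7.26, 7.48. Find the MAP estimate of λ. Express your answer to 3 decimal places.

The Exponential(rate=λ) likelihood is ∝ λ^n e^(−λΣtᵢ). Here n = 5 and Σtᵢ = 3.98 + 0.76 + 5.16 + 7.26 + 7.48 = 24.64.
Posterior ∝ λ^6e^(−4λ) · λ^5e^(−24.64λ) = λ^11e^(−28.64λ), i.e. Gamma(12, 28.64).
Mode = (a−1)/b = 11/28.64 ≈ 0.384.

λ̂_MAP = 0.384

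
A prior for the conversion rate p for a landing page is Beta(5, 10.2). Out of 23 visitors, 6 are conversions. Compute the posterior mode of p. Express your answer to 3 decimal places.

Prior: Beta(5, 10.2).
Data: 6 successes in 23 trials. The binomial likelihood contributes p^6(1−p)^17, so the posterior is Beta(5+6, 10.2+17) = Beta(11, 27.2).
For Beta(a, b) with a, b > 1 the mode is (a−1)/(a+b−2) = 10/36.2 ≈ 0.276.

p̂_MAP = 0.276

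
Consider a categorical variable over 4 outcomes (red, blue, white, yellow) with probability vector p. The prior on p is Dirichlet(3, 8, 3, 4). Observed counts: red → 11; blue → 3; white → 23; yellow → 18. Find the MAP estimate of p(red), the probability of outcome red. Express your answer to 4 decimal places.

MAP estimate of p(red) = 0.1884

The posterior is Dirichlet(αᵢ + nᵢ) = Dirichlet(14, 11, 26, 22).
For a Dirichlet(a₁,…,a_K) with all aᵢ > 1, the mode has j-th component (aⱼ − 1)/(Σaᵢ − K).
Here Σaᵢ = 73 and K = 4, so p(red) = (14 − 1)/(73 − 4) = 13/69 ≈ 0.1884.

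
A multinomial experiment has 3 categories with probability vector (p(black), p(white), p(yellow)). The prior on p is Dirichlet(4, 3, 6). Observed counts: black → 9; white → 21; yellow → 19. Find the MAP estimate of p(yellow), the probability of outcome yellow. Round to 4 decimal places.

The posterior is Dirichlet(αᵢ + nᵢ) = Dirichlet(13, 24, 25).
For a Dirichlet(a₁,…,a_K) with all aᵢ > 1, the mode has j-th component (aⱼ − 1)/(Σaᵢ − K).
Here Σaᵢ = 62 and K = 3, so p(yellow) = (25 − 1)/(62 − 3) = 24/59 ≈ 0.4068.

MAP estimate of p(yellow) = 0.4068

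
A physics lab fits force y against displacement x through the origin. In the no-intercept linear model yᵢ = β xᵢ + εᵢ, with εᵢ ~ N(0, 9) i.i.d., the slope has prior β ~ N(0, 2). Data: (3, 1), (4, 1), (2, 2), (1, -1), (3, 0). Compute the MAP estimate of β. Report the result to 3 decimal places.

β̂_MAP = 0.230

log p(β | y) = −Σ(yᵢ − βxᵢ)²/(2·9) − β²/(2·2) + const.
Setting the derivative to zero: Σxᵢ(yᵢ − βxᵢ)/9 − β/2 = 0, so β = Σxᵢyᵢ / (Σxᵢ² + σ²/τ²).
Σxᵢyᵢ = 3·1 + 4·1 + 2·2 + 1·(-1) + 3·0 = 10; Σxᵢ² = 39; σ²/τ² = 4.5.
β̂_MAP = 10 / (39 + 4.5) = 10/43.5 ≈ 0.230.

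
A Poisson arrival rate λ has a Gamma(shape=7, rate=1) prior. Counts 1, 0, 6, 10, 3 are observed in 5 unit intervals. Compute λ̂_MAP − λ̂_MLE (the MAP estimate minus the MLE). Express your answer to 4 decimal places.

MAP − MLE = 0.3333

Σxᵢ = 20. Posterior is Gamma(27, 6); MAP = (27−1)/6 = 26/6 ≈ 4.33333.
MLE = x̄ = 20/5 ≈ 4.00000.
Difference = 26/6 − 20/5 = 1/3 ≈ 0.3333.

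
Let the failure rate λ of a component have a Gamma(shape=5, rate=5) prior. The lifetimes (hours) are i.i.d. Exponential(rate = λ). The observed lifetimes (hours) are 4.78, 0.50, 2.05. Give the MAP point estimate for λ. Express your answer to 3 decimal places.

λ̂_MAP = 0.568

The Exponential(rate=λ) likelihood is ∝ λ^n e^(−λΣtᵢ). Here n = 3 and Σtᵢ = 4.78 + 0.50 + 2.05 = 7.33.
Posterior ∝ λ^4e^(−5λ) · λ^3e^(−7.33λ) = λ^7e^(−12.33λ), i.e. Gamma(8, 12.33).
Mode = (a−1)/b = 7/12.33 ≈ 0.568.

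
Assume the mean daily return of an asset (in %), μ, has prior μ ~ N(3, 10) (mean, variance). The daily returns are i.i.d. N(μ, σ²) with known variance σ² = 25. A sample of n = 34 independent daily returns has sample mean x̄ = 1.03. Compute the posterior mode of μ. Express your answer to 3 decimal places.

n = 34, x̄ = 1.03.
For a Normal prior and Normal likelihood with known variance, the posterior is Normal; its mode equals its mean, the precision-weighted average.
Prior precision 1/σ₀² = 1/10 = 0.1; data precision n/σ² = 34/25 = 1.36.
μ̂ = (0.1·3 + 1.36·1.03) / (0.1 + 1.36) = 1.7008/1.46 = 2126/1825 ≈ 1.165.

μ̂_MAP = 1.165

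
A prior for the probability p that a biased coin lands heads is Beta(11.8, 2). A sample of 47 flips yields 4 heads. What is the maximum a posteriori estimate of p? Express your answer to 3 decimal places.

p̂_MAP = 0.252

Prior: Beta(11.8, 2).
Data: 4 successes in 47 trials. The binomial likelihood contributes p^4(1−p)^43, so the posterior is Beta(11.8+4, 2+43) = Beta(15.8, 45).
For Beta(a, b) with a, b > 1 the mode is (a−1)/(a+b−2) = 14.8/58.8 ≈ 0.252.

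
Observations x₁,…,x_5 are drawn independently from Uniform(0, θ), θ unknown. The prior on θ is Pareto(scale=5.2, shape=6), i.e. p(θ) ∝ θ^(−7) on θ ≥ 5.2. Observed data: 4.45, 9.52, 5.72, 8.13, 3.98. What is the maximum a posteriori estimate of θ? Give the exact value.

The Uniform(0, θ) likelihood is θ^(−n) for θ ≥ max(xᵢ), zero otherwise. Here max(xᵢ) = 9.52.
Posterior ∝ θ^(−7) · θ^(−5) = θ^(−12) on θ ≥ max(5.2, 9.52) = 9.52.
This density is strictly decreasing in θ, so the posterior mode lies at the lower boundary of the support.

θ̂_MAP = 9.52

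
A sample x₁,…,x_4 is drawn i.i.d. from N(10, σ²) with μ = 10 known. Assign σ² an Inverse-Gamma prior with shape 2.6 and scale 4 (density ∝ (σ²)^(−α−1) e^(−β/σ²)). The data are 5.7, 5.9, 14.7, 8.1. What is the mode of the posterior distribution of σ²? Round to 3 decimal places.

Sum of squared deviations about the known mean: SS = (5.7−10)² + (5.9−10)² + (14.7−10)² + (8.1−10)² = 61.
The Normal likelihood contributes (σ²)^(−n/2) exp(−SS/(2σ²)), so the posterior is Inverse-Gamma(α + n/2, β + SS/2) = Inverse-Gamma(4.6, 34.5).
The mode of Inverse-Gamma(a, b) is b/(a+1) = 34.5/5.6 ≈ 6.161.

σ̂²_MAP = 6.161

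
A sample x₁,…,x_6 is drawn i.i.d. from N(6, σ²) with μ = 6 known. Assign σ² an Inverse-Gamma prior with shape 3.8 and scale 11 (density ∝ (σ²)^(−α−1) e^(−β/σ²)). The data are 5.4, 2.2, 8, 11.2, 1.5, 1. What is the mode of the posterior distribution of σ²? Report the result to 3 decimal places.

σ̂²_MAP = 7.249

Sum of squared deviations about the known mean: SS = (5.4−6)² + (2.2−6)² + (8−6)² + (11.2−6)² + (1.5−6)² + (1−6)² = 91.09.
The Normal likelihood contributes (σ²)^(−n/2) exp(−SS/(2σ²)), so the posterior is Inverse-Gamma(α + n/2, β + SS/2) = Inverse-Gamma(6.8, 56.545).
The mode of Inverse-Gamma(a, b) is b/(a+1) = 56.545/7.8 ≈ 7.249.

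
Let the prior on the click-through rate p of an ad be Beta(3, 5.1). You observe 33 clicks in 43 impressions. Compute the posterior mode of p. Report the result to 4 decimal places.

Prior: Beta(3, 5.1).
Data: 33 successes in 43 trials. The binomial likelihood contributes p^33(1−p)^10, so the posterior is Beta(3+33, 5.1+10) = Beta(36, 15.1).
For Beta(a, b) with a, b > 1 the mode is (a−1)/(a+b−2) = 35/49.1 ≈ 0.7128.

p̂_MAP = 0.7128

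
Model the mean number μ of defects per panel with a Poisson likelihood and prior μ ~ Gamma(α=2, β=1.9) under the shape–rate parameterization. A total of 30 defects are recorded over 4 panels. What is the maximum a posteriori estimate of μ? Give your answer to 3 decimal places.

Σxᵢ = 30, n = 4.
Posterior ∝ μe^(−1.9μ) · μ^30e^(−4μ) = μ^31e^(−5.9μ), i.e. Gamma(shape=32, rate=5.9).
The mode of a Gamma(a, b) with a ≥ 1 (shape–rate) is (a−1)/b = 31/5.9 ≈ 5.254.

μ̂_MAP = 5.254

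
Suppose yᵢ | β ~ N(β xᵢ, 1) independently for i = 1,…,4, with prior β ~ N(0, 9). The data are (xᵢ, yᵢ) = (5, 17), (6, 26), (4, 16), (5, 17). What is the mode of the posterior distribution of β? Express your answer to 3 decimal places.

β̂_MAP = 3.819

log p(β | y) = −Σ(yᵢ − βxᵢ)²/(2·1) − β²/(2·9) + const.
Setting the derivative to zero: Σxᵢ(yᵢ − βxᵢ)/1 − β/9 = 0, so β = Σxᵢyᵢ / (Σxᵢ² + σ²/τ²).
Σxᵢyᵢ = 5·17 + 6·26 + 4·16 + 5·17 = 390; Σxᵢ² = 102; σ²/τ² = 1/9.
β̂_MAP = 390 / (102 + 1/9) = 390/(919/9) = 3510/919 ≈ 3.819.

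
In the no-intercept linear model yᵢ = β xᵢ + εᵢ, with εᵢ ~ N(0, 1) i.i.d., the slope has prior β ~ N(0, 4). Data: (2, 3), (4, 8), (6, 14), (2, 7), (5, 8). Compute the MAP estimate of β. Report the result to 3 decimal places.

β̂_MAP = 2.065

log p(β | y) = −Σ(yᵢ − βxᵢ)²/(2·1) − β²/(2·4) + const.
Setting the derivative to zero: Σxᵢ(yᵢ − βxᵢ)/1 − β/4 = 0, so β = Σxᵢyᵢ / (Σxᵢ² + σ²/τ²).
Σxᵢyᵢ = 2·3 + 4·8 + 6·14 + 2·7 + 5·8 = 176; Σxᵢ² = 85; σ²/τ² = 0.25.
β̂_MAP = 176 / (85 + 0.25) = 176/85.25 ≈ 2.065.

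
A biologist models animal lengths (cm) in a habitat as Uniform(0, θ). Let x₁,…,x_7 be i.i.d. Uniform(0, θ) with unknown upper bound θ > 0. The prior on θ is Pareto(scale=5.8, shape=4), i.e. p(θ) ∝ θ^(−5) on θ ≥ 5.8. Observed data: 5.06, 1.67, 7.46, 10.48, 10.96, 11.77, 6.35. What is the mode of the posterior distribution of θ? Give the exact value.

θ̂_MAP = 11.77

The Uniform(0, θ) likelihood is θ^(−n) for θ ≥ max(xᵢ), zero otherwise. Here max(xᵢ) = 11.77.
Posterior ∝ θ^(−5) · θ^(−7) = θ^(−12) on θ ≥ max(5.8, 11.77) = 11.77.
This density is strictly decreasing in θ, so the posterior mode lies at the lower boundary of the support.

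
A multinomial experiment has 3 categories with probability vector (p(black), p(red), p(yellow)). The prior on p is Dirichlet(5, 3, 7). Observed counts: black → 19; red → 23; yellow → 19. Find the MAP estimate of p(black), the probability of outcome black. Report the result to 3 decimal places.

The posterior is Dirichlet(αᵢ + nᵢ) = Dirichlet(24, 26, 26).
For a Dirichlet(a₁,…,a_K) with all aᵢ > 1, the mode has j-th component (aⱼ − 1)/(Σaᵢ − K).
Here Σaᵢ = 76 and K = 3, so p(black) = (24 − 1)/(76 − 3) = 23/73 ≈ 0.315.

MAP estimate of p(black) = 0.315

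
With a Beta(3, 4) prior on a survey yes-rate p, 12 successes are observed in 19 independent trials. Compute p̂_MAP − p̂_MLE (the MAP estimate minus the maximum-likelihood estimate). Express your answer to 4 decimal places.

MAP − MLE = -0.0482

Posterior is Beta(15, 11); MAP = (15−1)/(26−2) = 14/24 ≈ 0.58333.
MLE ignores the prior: p̂_MLE = k/n = 12/19 ≈ 0.63158.
Difference = 14/24 − 12/19 = -11/228 ≈ -0.0482.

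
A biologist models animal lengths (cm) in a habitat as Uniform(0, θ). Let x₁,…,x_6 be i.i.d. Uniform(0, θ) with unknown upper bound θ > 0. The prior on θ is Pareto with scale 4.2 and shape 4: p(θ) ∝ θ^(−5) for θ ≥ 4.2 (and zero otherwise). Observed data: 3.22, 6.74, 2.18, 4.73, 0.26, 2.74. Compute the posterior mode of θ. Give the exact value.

θ̂_MAP = 6.74

The Uniform(0, θ) likelihood is θ^(−n) for θ ≥ max(xᵢ), zero otherwise. Here max(xᵢ) = 6.74.
Posterior ∝ θ^(−5) · θ^(−6) = θ^(−11) on θ ≥ max(4.2, 6.74) = 6.74.
This density is strictly decreasing in θ, so the posterior mode lies at the lower boundary of the support.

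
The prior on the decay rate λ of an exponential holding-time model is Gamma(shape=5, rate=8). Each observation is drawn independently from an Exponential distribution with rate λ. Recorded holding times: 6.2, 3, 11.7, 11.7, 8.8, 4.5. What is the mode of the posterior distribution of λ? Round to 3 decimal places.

The Exponential(rate=λ) likelihood is ∝ λ^n e^(−λΣtᵢ). Here n = 6 and Σtᵢ = 6.2 + 3 + 11.7 + 11.7 + 8.8 + 4.5 = 45.9.
Posterior ∝ λ^4e^(−8λ) · λ^6e^(−45.9λ) = λ^10e^(−53.9λ), i.e. Gamma(11, 53.9).
Mode = (a−1)/b = 10/53.9 ≈ 0.186.

λ̂_MAP = 0.186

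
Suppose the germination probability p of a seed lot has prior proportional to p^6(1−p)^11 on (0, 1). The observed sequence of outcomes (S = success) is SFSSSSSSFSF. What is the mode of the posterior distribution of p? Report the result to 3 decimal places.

The prior density ∝ p^6(1−p)^11 is the kernel of Beta(7, 12).
Data: 8 successes in 11 trials (from the sequence). The binomial likelihood contributes p^8(1−p)^3, so the posterior is Beta(7+8, 12+3) = Beta(15, 15).
For Beta(a, b) with a, b > 1 the mode is (a−1)/(a+b−2) = 14/28 ≈ 0.500.

p̂_MAP = 0.500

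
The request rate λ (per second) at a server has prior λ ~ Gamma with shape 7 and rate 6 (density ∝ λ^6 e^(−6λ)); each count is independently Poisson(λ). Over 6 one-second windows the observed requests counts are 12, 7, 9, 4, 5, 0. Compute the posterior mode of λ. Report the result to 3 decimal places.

Σxᵢ = 12+7+9+4+5+0 = 37, with n = 6.
Posterior ∝ λ^6e^(−6λ) · λ^37e^(−6λ) = λ^43e^(−12λ), i.e. Gamma(shape=44, rate=12).
The mode of a Gamma(a, b) with a ≥ 1 (shape–rate) is (a−1)/b = 43/12 ≈ 3.583.

λ̂_MAP = 3.583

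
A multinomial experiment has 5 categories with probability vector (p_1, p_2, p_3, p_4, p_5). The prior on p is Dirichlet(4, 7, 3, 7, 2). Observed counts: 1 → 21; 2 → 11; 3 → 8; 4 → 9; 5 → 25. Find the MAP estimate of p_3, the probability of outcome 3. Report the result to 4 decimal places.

The posterior is Dirichlet(αᵢ + nᵢ) = Dirichlet(25, 18, 11, 16, 27).
For a Dirichlet(a₁,…,a_K) with all aᵢ > 1, the mode has j-th component (aⱼ − 1)/(Σaᵢ − K).
Here Σaᵢ = 97 and K = 5, so p_3 = (11 − 1)/(97 − 5) = 10/92 ≈ 0.1087.

MAP estimate: 0.1087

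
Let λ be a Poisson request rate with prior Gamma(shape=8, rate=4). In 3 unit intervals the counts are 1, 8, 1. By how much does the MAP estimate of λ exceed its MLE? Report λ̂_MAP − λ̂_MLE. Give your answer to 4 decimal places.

Σxᵢ = 10. Posterior is Gamma(18, 7); MAP = (18−1)/7 = 17/7 ≈ 2.42857.
MLE = x̄ = 10/3 ≈ 3.33333.
Difference = 17/7 − 10/3 = -19/21 ≈ -0.9048.

MAP − MLE = -0.9048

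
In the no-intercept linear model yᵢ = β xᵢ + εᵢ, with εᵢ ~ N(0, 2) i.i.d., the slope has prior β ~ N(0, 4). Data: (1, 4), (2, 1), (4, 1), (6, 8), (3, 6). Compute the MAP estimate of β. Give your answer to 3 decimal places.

β̂_MAP = 1.143

log p(β | y) = −Σ(yᵢ − βxᵢ)²/(2·2) − β²/(2·4) + const.
Setting the derivative to zero: Σxᵢ(yᵢ − βxᵢ)/2 − β/4 = 0, so β = Σxᵢyᵢ / (Σxᵢ² + σ²/τ²).
Σxᵢyᵢ = 1·4 + 2·1 + 4·1 + 6·8 + 3·6 = 76; Σxᵢ² = 66; σ²/τ² = 0.5.
β̂_MAP = 76 / (66 + 0.5) = 76/66.5 ≈ 1.143.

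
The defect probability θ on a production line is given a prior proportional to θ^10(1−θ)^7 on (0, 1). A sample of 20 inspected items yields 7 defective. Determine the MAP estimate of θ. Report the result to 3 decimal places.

θ̂_MAP = 0.459

The prior density ∝ θ^10(1−θ)^7 is the kernel of Beta(11, 8).
Data: 7 successes in 20 trials. The binomial likelihood contributes θ^7(1−θ)^13, so the posterior is Beta(11+7, 8+13) = Beta(18, 21).
For Beta(a, b) with a, b > 1 the mode is (a−1)/(a+b−2) = 17/37 ≈ 0.459.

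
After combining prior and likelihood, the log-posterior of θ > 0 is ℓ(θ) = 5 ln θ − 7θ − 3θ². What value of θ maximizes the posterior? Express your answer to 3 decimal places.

ℓ'(θ) = 5/θ − 7 − 6θ. Setting this to zero and multiplying by θ: 6θ² + 7θ − 5 = 0.
θ = (−7 + √(7² + 4·6·5)) / (2·6) = (−7 + √169) / 12 = (−7 + 13)/12 = 1/2.
ℓ''(θ) = −5/θ² − 6 < 0, confirming a maximum.

θ̂_MAP = 0.500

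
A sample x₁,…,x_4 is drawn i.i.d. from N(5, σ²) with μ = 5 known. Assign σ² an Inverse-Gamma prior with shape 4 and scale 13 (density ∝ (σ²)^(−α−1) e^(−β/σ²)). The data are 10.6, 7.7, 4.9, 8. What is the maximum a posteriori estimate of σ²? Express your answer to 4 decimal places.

σ̂²_MAP = 5.2614

Sum of squared deviations about the known mean: SS = (10.6−5)² + (7.7−5)² + (4.9−5)² + (8−5)² = 47.66.
The Normal likelihood contributes (σ²)^(−n/2) exp(−SS/(2σ²)), so the posterior is Inverse-Gamma(α + n/2, β + SS/2) = Inverse-Gamma(6, 36.83).
The mode of Inverse-Gamma(a, b) is b/(a+1) = 36.83/7 ≈ 5.2614.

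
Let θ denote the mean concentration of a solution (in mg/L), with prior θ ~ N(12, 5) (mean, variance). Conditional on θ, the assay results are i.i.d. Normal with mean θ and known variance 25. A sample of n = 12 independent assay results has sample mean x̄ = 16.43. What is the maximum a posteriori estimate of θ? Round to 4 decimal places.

n = 12, x̄ = 16.43.
For a Normal prior and Normal likelihood with known variance, the posterior is Normal; its mode equals its mean, the precision-weighted average.
Prior precision 1/σ₀² = 1/5 = 0.2; data precision n/σ² = 12/25 = 0.48.
θ̂ = (0.2·12 + 0.48·16.43) / (0.2 + 0.48) = 10.2864/0.68 = 6429/425 ≈ 15.1271.

θ̂_MAP = 15.1271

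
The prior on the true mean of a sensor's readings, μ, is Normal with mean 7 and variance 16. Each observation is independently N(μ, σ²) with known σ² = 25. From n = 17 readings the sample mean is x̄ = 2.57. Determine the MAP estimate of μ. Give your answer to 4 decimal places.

μ̂_MAP = 2.9429

n = 17, x̄ = 2.57.
For a Normal prior and Normal likelihood with known variance, the posterior is Normal; its mode equals its mean, the precision-weighted average.
Prior precision 1/σ₀² = 1/16 = 0.0625; data precision n/σ² = 17/25 = 0.68.
μ̂ = (0.0625·7 + 0.68·2.57) / (0.0625 + 0.68) = 2.1851/0.7425 = 21851/7425 ≈ 2.9429.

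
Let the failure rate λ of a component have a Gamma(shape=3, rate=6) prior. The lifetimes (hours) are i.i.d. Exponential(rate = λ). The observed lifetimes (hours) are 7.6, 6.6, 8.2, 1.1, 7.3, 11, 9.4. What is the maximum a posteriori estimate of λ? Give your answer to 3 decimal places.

λ̂_MAP = 0.157

The Exponential(rate=λ) likelihood is ∝ λ^n e^(−λΣtᵢ). Here n = 7 and Σtᵢ = 7.6 + 6.6 + 8.2 + 1.1 + 7.3 + 11 + 9.4 = 51.2.
Posterior ∝ λ^2e^(−6λ) · λ^7e^(−51.2λ) = λ^9e^(−57.2λ), i.e. Gamma(10, 57.2).
Mode = (a−1)/b = 9/57.2 ≈ 0.157.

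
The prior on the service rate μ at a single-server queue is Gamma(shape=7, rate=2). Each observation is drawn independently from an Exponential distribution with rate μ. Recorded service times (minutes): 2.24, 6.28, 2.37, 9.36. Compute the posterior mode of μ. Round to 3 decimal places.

μ̂_MAP = 0.449

The Exponential(rate=μ) likelihood is ∝ μ^n e^(−μΣtᵢ). Here n = 4 and Σtᵢ = 2.24 + 6.28 + 2.37 + 9.36 = 20.25.
Posterior ∝ μ^6e^(−2μ) · μ^4e^(−20.25μ) = μ^10e^(−22.25μ), i.e. Gamma(11, 22.25).
Mode = (a−1)/b = 10/22.25 ≈ 0.449.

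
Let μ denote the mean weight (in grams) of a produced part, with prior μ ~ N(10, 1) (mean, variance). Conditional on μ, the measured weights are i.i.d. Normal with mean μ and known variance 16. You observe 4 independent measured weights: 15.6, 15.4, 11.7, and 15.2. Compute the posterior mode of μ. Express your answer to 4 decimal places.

μ̂_MAP = 10.8950

n = 4; x̄ = (15.6 + 15.4 + 11.7 + 15.2)/4 = 57.9/4 = 14.475.
For a Normal prior and Normal likelihood with known variance, the posterior is Normal; its mode equals its mean, the precision-weighted average.
Prior precision 1/σ₀² = 1/1 = 1; data precision n/σ² = 4/16 = 0.25.
μ̂ = (1·10 + 0.25·14.475) / (1 + 0.25) = 13.61875/1.25 = 10.8950.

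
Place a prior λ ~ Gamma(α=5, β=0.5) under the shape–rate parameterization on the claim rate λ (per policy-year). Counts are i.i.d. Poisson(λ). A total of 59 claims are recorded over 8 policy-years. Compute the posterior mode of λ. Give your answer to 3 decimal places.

λ̂_MAP = 7.412

Σxᵢ = 59, n = 8.
Posterior ∝ λ^4e^(−0.5λ) · λ^59e^(−8λ) = λ^63e^(−8.5λ), i.e. Gamma(shape=64, rate=8.5).
The mode of a Gamma(a, b) with a ≥ 1 (shape–rate) is (a−1)/b = 63/8.5 ≈ 7.412.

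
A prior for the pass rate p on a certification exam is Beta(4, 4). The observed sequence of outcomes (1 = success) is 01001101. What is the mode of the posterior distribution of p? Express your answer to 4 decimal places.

p̂_MAP = 0.5000

Prior: Beta(4, 4).
Data: 4 successes in 8 trials (from the sequence). The binomial likelihood contributes p^4(1−p)^4, so the posterior is Beta(4+4, 4+4) = Beta(8, 8).
For Beta(a, b) with a, b > 1 the mode is (a−1)/(a+b−2) = 7/14 ≈ 0.5000.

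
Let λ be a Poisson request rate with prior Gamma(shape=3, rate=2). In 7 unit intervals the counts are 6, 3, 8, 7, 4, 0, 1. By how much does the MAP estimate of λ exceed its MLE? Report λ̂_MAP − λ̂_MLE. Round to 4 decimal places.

Σxᵢ = 29. Posterior is Gamma(32, 9); MAP = (32−1)/9 = 31/9 ≈ 3.44444.
MLE = x̄ = 29/7 ≈ 4.14286.
Difference = 31/9 − 29/7 = -44/63 ≈ -0.6984.

MAP − MLE = -0.6984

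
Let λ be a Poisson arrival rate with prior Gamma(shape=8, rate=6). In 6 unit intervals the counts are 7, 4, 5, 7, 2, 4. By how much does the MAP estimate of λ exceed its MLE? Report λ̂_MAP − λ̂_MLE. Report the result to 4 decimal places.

Σxᵢ = 29. Posterior is Gamma(37, 12); MAP = (37−1)/12 = 36/12 ≈ 3.00000.
MLE = x̄ = 29/6 ≈ 4.83333.
Difference = 36/12 − 29/6 = -11/6 ≈ -1.8333.

MAP − MLE = -1.8333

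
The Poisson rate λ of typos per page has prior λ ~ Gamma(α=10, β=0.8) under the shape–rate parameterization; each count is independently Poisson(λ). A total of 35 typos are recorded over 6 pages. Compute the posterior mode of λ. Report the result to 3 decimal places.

Σxᵢ = 35, n = 6.
Posterior ∝ λ^9e^(−0.8λ) · λ^35e^(−6λ) = λ^44e^(−6.8λ), i.e. Gamma(shape=45, rate=6.8).
The mode of a Gamma(a, b) with a ≥ 1 (shape–rate) is (a−1)/b = 44/6.8 ≈ 6.471.

λ̂_MAP = 6.471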